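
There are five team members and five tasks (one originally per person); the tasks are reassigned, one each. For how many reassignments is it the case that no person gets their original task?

Recurrence: !5 = 5·!4 + (-1)^5.
!5 = 5·9 - 1 = 44

44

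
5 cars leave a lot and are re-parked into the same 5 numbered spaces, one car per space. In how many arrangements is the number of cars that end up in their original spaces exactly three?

10

Choose which 3 of the 5 are fixed: C(5,3) = 10.
The remaining 2 must be deranged: !2 = 1.
Total: 10 × 1 = 10.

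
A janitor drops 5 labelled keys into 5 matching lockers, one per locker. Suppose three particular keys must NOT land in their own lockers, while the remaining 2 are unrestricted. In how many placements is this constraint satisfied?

64

Inclusion-exclusion on the 3 forbidden self-matches:
Σ_{j=0}^{3} (-1)^j C(3,j)(5-j)!
= C(3,0)·5! - C(3,1)·4! + C(3,2)·3! - C(3,3)·2!
= 120 - 72 + 18 - 2
= 64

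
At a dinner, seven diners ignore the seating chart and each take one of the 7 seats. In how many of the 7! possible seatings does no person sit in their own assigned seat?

1854

The subfactorial !7 = [7!/e] (nearest integer).
7! = 5040, and 5040/e ≈ 1854.11, so !7 = 1854.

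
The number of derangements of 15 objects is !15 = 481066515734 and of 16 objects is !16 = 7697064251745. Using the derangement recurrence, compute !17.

!17 = (17-1)·(!16 + !15) = 16·(7697064251745 + 481066515734) = 16·8178130767479 = 130850092279664.

130850092279664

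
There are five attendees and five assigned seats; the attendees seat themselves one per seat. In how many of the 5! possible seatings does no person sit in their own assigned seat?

44

The number of derangements of 5 is !5 = Σ_{k=0}^{5} (-1)^k·5!/k!
= 5! - 5!/1! + 5!/2! - 5!/3! + 5!/4! - 5!/5!
= 120 - 120 + 60 - 20 + 5 - 1
= 44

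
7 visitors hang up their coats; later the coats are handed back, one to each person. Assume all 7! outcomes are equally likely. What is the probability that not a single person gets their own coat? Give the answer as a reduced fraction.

103/280

Favorable outcomes: !7 = 1854.
Total outcomes: 7! = 5040.
Probability = 1854/5040 = 103/280.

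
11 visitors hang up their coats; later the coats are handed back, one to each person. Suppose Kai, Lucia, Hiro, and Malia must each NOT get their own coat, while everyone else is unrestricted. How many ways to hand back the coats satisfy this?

Inclusion-exclusion on the 4 forbidden self-matches:
Σ_{j=0}^{4} (-1)^j C(4,j)(11-j)!
= C(4,0)·11! - C(4,1)·10! + C(4,2)·9! - C(4,3)·8! + C(4,4)·7!
= 39916800 - 14515200 + 2177280 - 161280 + 5040
= 27422640

27422640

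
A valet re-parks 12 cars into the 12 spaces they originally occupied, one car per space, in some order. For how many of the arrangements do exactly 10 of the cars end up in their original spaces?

66

Choose which 10 of the 12 are fixed: C(12,10) = 66.
The other 2 form a derangement: !2 = 1.
Total: 66 × 1 = 66.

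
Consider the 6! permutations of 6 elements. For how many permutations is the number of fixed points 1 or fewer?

# with exactly i fixed is C(6,i)·!(6-i); sum over i=0..1:
  i=0: C(6,0)·!6 = 1·265 = 265
  i=1: C(6,1)·!5 = 6·44 = 264
Total = 529.

529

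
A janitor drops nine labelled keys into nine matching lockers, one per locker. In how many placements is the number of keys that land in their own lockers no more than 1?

# with exactly i fixed is C(9,i)·!(9-i); sum over i=0..1:
  i=0: C(9,0)·!9 = 1·133496 = 133496
  i=1: C(9,1)·!8 = 9·14833 = 133497
Total = 266993.

266993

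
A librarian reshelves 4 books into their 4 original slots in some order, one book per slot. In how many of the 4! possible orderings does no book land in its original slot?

9

The number of derangements of 4 is !4 = Σ_{k=0}^{4} (-1)^k·4!/k!
= 4! - 4!/1! + 4!/2! - 4!/3! + 4!/4!
= 24 - 24 + 12 - 4 + 1
= 9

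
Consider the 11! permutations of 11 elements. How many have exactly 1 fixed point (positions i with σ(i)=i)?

14684571

Pick the single fixed position: C(11,1) = 11 ways.
The remaining 10 must be deranged: !10 = 1334961.
Total: 11 × 1334961 = 14684571.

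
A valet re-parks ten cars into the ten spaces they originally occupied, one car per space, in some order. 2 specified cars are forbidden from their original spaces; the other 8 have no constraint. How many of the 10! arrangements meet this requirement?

Inclusion-exclusion on the 2 forbidden self-matches:
Σ_{j=0}^{2} (-1)^j C(2,j)(10-j)!
= C(2,0)·10! - C(2,1)·9! + C(2,2)·8!
= 3628800 - 725760 + 40320
= 2943360

2943360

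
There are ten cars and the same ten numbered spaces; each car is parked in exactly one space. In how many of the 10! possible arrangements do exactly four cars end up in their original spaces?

Choose which 4 of the 10 are fixed: C(10,4) = 210.
The remaining 6 must be deranged: !6 = 265.
Total: 210 × 265 = 55650.

55650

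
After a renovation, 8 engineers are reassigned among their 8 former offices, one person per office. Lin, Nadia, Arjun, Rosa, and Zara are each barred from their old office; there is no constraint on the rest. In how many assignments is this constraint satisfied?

21234

Inclusion-exclusion on the 5 forbidden self-matches:
Σ_{j=0}^{5} (-1)^j C(5,j)(8-j)!
= C(5,0)·8! - C(5,1)·7! + C(5,2)·6! - C(5,3)·5! + C(5,4)·4! - C(5,5)·3!
= 40320 - 25200 + 7200 - 1200 + 120 - 6
= 21234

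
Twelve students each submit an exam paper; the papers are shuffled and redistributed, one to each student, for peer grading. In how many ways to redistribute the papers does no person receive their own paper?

176214841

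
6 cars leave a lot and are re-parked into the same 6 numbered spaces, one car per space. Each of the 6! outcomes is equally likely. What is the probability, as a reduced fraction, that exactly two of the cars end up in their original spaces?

3/16

Favorable outcomes: C(6,2)·!4 = 15·9 = 135.
Total outcomes: 6! = 720.
Probability = 135/720 = 3/16.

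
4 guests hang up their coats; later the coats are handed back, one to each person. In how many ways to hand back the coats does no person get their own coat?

9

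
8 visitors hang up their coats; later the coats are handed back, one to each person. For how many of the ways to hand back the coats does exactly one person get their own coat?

Pick the single fixed position: C(8,1) = 8 ways.
The remaining 7 must be deranged: !7 = 1854.
Total: 8 × 1854 = 14832.

14832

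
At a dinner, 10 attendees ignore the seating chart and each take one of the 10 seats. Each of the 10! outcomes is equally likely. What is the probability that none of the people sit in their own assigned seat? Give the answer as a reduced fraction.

16481/44800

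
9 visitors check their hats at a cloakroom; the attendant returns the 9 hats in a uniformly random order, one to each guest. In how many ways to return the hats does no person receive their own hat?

133496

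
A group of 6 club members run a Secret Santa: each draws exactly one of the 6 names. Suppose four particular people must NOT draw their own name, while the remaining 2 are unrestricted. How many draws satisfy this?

362

Let A_j be the event that the j-th constrained one is fixed. By inclusion-exclusion over the 4 events:
Σ_{j=0}^{4} (-1)^j C(4,j)(6-j)!
= C(4,0)·6! - C(4,1)·5! + C(4,2)·4! - C(4,3)·3! + C(4,4)·2!
= 720 - 480 + 144 - 24 + 2
= 362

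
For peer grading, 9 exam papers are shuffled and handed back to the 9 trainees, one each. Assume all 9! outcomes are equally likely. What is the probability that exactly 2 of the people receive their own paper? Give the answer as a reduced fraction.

Favorable outcomes: C(9,2)·!7 = 36·1854 = 66744.
Total outcomes: 9! = 362880.
Probability = 66744/362880 = 103/560.

103/560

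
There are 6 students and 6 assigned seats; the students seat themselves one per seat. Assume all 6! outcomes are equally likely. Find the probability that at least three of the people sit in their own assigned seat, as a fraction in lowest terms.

7/90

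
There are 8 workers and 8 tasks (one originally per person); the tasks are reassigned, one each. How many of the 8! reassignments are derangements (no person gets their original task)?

14833

By inclusion-exclusion, !8 = Σ (-1)^k · 8!/k! for k=0..8
= 8! - 8!/1! + 8!/2! - 8!/3! + 8!/4! - 8!/5! + 8!/6! - 8!/7! + 8!/8!
= 40320 - 40320 + 20160 - 6720 + 1680 - 336 + 56 - 8 + 1
= 14833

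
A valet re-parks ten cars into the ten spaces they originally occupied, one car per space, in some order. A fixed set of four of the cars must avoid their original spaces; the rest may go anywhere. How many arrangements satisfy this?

Let A_j be the event that the j-th constrained one is fixed. By inclusion-exclusion over the 4 events:
Σ_{j=0}^{4} (-1)^j C(4,j)(10-j)!
= C(4,0)·10! - C(4,1)·9! + C(4,2)·8! - C(4,3)·7! + C(4,4)·6!
= 3628800 - 1451520 + 241920 - 20160 + 720
= 2399760

2399760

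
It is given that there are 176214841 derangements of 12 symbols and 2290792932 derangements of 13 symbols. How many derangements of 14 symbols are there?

D_14 = (14-1)·(D_13 + D_12) = 13·(2290792932 + 176214841) = 13·2467007773 = 32071101049.

32071101049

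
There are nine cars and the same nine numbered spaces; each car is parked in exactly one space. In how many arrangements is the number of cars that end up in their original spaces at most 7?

Sum C(9,i)·!(9-i) for i = 0..7:
  i=0: C(9,0)·!9 = 1·133496 = 133496
  i=1: C(9,1)·!8 = 9·14833 = 133497
  i=2: C(9,2)·!7 = 36·1854 = 66744
  i=3: C(9,3)·!6 = 84·265 = 22260
  i=4: C(9,4)·!5 = 126·44 = 5544
  i=5: C(9,5)·!4 = 126·9 = 1134
  i=6: C(9,6)·!3 = 84·2 = 168
  i=7: C(9,7)·!2 = 36·1 = 36
Total = 362879.

362879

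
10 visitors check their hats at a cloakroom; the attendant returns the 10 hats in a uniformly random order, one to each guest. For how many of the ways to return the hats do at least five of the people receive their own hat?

13264

Sum C(10,i)·!(10-i) for i = 5..10:
  i=5: C(10,5)·!5 = 252·44 = 11088
  i=6: C(10,6)·!4 = 210·9 = 1890
  i=7: C(10,7)·!3 = 120·2 = 240
  i=8: C(10,8)·!2 = 45·1 = 45
  i=9: C(10,9)·!1 = 10·0 = 0
  i=10: C(10,10)·!0 = 1·1 = 1
Total = 13264.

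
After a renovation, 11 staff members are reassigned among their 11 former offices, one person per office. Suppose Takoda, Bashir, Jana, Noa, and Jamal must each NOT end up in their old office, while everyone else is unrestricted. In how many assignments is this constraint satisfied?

Let A_j be the event that the j-th constrained one is fixed. By inclusion-exclusion over the 5 events:
Σ_{j=0}^{5} (-1)^j C(5,j)(11-j)!
= C(5,0)·11! - C(5,1)·10! + C(5,2)·9! - C(5,3)·8! + C(5,4)·7! - C(5,5)·6!
= 39916800 - 18144000 + 3628800 - 403200 + 25200 - 720
= 25022880

25022880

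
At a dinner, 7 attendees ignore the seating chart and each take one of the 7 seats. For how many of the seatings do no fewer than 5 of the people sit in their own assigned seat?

22

Sum C(7,i)·!(7-i) for i = 5..7:
  i=5: C(7,5)·!2 = 21·1 = 21
  i=6: C(7,6)·!1 = 7·0 = 0
  i=7: C(7,7)·!0 = 1·1 = 1
Total = 22.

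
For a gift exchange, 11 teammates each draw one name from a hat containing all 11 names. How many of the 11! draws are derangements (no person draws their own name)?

Recurrence: !11 = 11·!10 + (-1)^11.
!11 = 11·1334961 - 1 = 14684570

14684570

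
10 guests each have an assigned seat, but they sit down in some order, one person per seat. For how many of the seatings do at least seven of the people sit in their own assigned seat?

# with exactly i fixed is C(10,i)·!(10-i); sum over i=7..10:
  i=7: C(10,7)·!3 = 120·2 = 240
  i=8: C(10,8)·!2 = 45·1 = 45
  i=9: C(10,9)·!1 = 10·0 = 0
  i=10: C(10,10)·!0 = 1·1 = 1
Total = 286.

286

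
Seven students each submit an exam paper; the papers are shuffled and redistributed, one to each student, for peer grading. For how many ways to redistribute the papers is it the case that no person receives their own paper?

1854

Recurrence: !7 = 6·(!6 + !5).
!7 = 6·(265 + 44) = 6·309 = 1854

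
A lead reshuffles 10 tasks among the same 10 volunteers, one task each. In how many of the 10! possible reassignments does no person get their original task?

1334961

!10 is the nearest integer to 10!/e.
10! = 3628800, and 3628800/e ≈ 1334960.92, so !10 = 1334961.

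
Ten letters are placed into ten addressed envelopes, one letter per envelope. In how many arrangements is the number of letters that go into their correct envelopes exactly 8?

Pick the 8 fixed positions: C(10,8) = 45 ways.
The remaining 2 must be deranged: !2 = 1.
Total: 45 × 1 = 45.

45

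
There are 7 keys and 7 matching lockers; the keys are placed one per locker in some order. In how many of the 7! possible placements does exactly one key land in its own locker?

1855

Choose which one of the 7 is fixed: C(7,1) = 7.
The other 6 form a derangement: !6 = 265.
Total: 7 × 265 = 1855.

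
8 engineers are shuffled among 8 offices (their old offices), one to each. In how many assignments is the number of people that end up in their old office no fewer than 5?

# with exactly i fixed is C(8,i)·!(8-i); sum over i=5..8:
  i=5: C(8,5)·!3 = 56·2 = 112
  i=6: C(8,6)·!2 = 28·1 = 28
  i=7: C(8,7)·!1 = 8·0 = 0
  i=8: C(8,8)·!0 = 1·1 = 1
Total = 141.

141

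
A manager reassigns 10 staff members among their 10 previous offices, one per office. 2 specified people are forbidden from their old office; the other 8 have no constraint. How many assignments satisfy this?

2943360

Let A_j be the event that the j-th constrained one is fixed. By inclusion-exclusion over the 2 events:
Σ_{j=0}^{2} (-1)^j C(2,j)(10-j)!
= C(2,0)·10! - C(2,1)·9! + C(2,2)·8!
= 3628800 - 725760 + 40320
= 2943360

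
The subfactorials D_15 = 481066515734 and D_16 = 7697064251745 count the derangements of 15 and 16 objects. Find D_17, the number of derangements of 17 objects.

D_17 = (17-1)·(D_16 + D_15) = 16·(7697064251745 + 481066515734) = 16·8178130767479 = 130850092279664.

130850092279664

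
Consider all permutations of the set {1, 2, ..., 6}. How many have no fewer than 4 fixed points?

# with exactly i fixed is C(6,i)·!(6-i); sum over i=4..6:
  i=4: C(6,4)·!2 = 15·1 = 15
  i=5: C(6,5)·!1 = 6·0 = 0
  i=6: C(6,6)·!0 = 1·1 = 1
Total = 16.

16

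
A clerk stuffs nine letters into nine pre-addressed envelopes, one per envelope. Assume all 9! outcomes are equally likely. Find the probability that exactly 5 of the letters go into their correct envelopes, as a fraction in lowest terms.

1/320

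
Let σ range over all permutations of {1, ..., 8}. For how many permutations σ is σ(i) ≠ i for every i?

14833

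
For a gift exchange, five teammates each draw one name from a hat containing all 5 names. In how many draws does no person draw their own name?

44

Use !n = n·!(n-1) + (-1)^n.
!5 = 5·9 - 1 = 44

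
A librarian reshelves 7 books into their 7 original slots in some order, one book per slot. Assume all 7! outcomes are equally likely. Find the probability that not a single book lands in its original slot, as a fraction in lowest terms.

Favorable outcomes: !7 = 1854.
Total outcomes: 7! = 5040.
Probability = 1854/5040 = 103/280.

103/280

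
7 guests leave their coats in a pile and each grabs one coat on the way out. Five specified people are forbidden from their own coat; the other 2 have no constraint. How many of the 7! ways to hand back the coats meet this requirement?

Inclusion-exclusion on the 5 forbidden self-matches:
Σ_{j=0}^{5} (-1)^j C(5,j)(7-j)!
= C(5,0)·7! - C(5,1)·6! + C(5,2)·5! - C(5,3)·4! + C(5,4)·3! - C(5,5)·2!
= 5040 - 3600 + 1200 - 240 + 30 - 2
= 2428

2428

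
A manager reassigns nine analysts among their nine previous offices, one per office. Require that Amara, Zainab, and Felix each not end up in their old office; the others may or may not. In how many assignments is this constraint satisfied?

256320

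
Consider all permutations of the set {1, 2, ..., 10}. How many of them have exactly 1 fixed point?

1334960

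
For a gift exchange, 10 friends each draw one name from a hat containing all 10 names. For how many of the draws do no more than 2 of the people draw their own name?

3337406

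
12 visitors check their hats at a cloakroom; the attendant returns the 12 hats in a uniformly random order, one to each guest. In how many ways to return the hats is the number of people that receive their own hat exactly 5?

1468368

Pick the 5 fixed positions: C(12,5) = 792 ways.
The remaining 7 must be deranged: !7 = 1854.
Total: 792 × 1854 = 1468368.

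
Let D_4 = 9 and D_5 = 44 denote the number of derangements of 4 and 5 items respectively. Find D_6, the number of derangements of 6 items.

D_6 = (6-1)·(D_5 + D_4) = 5·(44 + 9) = 5·53 = 265.

265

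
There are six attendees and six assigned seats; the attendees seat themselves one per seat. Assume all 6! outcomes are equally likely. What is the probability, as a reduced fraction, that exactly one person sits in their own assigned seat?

11/30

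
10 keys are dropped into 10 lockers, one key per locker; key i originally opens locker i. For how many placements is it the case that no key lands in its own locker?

1334961

!10 = 10! · Σ_{k=0}^{10} (-1)^k/k!
= 10! - 10!/1! + 10!/2! - 10!/3! + 10!/4! - 10!/5! + 10!/6! - 10!/7! + 10!/8! - 10!/9! + 10!/10!
= 3628800 - 3628800 + 1814400 - 604800 + 151200 - 30240 + 5040 - 720 + 90 - 10 + 1
= 1334961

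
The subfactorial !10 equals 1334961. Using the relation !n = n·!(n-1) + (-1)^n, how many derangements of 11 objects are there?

14684570

!11 = 11·1334961 - 1 = 14684570.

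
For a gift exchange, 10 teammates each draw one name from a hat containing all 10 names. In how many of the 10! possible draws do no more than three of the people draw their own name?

3559886

# with exactly i fixed is C(10,i)·!(10-i); sum over i=0..3:
  i=0: C(10,0)·!10 = 1·1334961 = 1334961
  i=1: C(10,1)·!9 = 10·133496 = 1334960
  i=2: C(10,2)·!8 = 45·14833 = 667485
  i=3: C(10,3)·!7 = 120·1854 = 222480
Total = 3559886.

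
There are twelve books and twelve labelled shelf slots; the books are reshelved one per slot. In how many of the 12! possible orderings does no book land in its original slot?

176214841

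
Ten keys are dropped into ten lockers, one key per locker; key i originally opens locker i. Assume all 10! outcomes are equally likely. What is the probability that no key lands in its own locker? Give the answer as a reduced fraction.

16481/44800

Favorable outcomes: !10 = 1334961.
Total outcomes: 10! = 3628800.
Probability = 1334961/3628800 = 16481/44800.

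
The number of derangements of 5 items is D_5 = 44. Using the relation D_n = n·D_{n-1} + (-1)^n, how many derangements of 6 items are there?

265

D_6 = 6·44 + 1 = 265.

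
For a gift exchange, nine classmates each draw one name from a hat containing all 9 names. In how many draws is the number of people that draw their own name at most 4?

# with exactly i fixed is C(9,i)·!(9-i); sum over i=0..4:
  i=0: C(9,0)·!9 = 1·133496 = 133496
  i=1: C(9,1)·!8 = 9·14833 = 133497
  i=2: C(9,2)·!7 = 36·1854 = 66744
  i=3: C(9,3)·!6 = 84·265 = 22260
  i=4: C(9,4)·!5 = 126·44 = 5544
Total = 361541.

361541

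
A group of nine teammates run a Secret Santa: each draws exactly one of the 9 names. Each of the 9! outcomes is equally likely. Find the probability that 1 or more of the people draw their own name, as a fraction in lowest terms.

28673/45360

Favorable outcomes: Σ_{i≥1} C(9,i)·!(9-i) = 9·14833 + 36·1854 + 84·265 + 126·44 + 126·9 + 84·2 + 36·1 + 9·0 + 1·1 = 229384.
Total outcomes: 9! = 362880.
Probability = 229384/362880 = 28673/45360.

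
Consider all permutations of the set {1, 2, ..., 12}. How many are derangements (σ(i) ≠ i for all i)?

!12 = 12! · Σ_{k=0}^{12} (-1)^k/k!
= 12! - 12!/1! + 12!/2! - 12!/3! + 12!/4! - 12!/5! + 12!/6! - 12!/7! + 12!/8! - 12!/9! + 12!/10! - 12!/11! + 12!/12!
= 479001600 - 479001600 + 239500800 - 79833600 + 19958400 - 3991680 + 665280 - 95040 + 11880 - 1320 + 132 - 12 + 1
= 176214841

176214841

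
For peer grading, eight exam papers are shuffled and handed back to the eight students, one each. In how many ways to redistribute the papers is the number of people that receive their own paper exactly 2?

7420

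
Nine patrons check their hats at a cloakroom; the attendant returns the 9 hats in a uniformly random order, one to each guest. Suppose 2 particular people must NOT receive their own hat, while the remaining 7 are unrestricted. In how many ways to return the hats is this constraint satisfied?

Let A_j be the event that the j-th constrained one is fixed. By inclusion-exclusion over the 2 events:
Σ_{j=0}^{2} (-1)^j C(2,j)(9-j)!
= C(2,0)·9! - C(2,1)·8! + C(2,2)·7!
= 362880 - 80640 + 5040
= 287280

287280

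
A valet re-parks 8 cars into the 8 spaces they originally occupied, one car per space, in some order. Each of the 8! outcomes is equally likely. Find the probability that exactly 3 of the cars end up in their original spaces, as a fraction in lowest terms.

11/180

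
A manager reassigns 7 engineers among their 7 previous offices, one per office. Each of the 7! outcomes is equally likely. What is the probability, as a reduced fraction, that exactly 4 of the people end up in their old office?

Favorable outcomes: C(7,4)·!3 = 35·2 = 70.
Total outcomes: 7! = 5040.
Probability = 70/5040 = 1/72.

1/72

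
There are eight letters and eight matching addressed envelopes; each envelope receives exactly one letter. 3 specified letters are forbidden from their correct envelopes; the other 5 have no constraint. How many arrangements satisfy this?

27240

Inclusion-exclusion on the 3 forbidden self-matches:
Σ_{j=0}^{3} (-1)^j C(3,j)(8-j)!
= C(3,0)·8! - C(3,1)·7! + C(3,2)·6! - C(3,3)·5!
= 40320 - 15120 + 2160 - 120
= 27240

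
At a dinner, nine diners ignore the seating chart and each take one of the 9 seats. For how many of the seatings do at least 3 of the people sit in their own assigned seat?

29143

# with exactly i fixed is C(9,i)·!(9-i); sum over i=3..9:
  i=3: C(9,3)·!6 = 84·265 = 22260
  i=4: C(9,4)·!5 = 126·44 = 5544
  i=5: C(9,5)·!4 = 126·9 = 1134
  i=6: C(9,6)·!3 = 84·2 = 168
  i=7: C(9,7)·!2 = 36·1 = 36
  i=8: C(9,8)·!1 = 9·0 = 0
  i=9: C(9,9)·!0 = 1·1 = 1
Total = 29143.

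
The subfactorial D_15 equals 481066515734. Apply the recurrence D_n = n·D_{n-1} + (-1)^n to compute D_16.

7697064251745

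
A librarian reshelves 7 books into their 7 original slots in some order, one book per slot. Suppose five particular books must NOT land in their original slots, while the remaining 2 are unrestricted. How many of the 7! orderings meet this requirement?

2428

Inclusion-exclusion on the 5 forbidden self-matches:
Σ_{j=0}^{5} (-1)^j C(5,j)(7-j)!
= C(5,0)·7! - C(5,1)·6! + C(5,2)·5! - C(5,3)·4! + C(5,4)·3! - C(5,5)·2!
= 5040 - 3600 + 1200 - 240 + 30 - 2
= 2428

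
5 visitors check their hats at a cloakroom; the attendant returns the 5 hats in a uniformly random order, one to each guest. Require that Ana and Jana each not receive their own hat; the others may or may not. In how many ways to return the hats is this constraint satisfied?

Let A_j be the event that the j-th constrained one is fixed. By inclusion-exclusion over the 2 events:
Σ_{j=0}^{2} (-1)^j C(2,j)(5-j)!
= C(2,0)·5! - C(2,1)·4! + C(2,2)·3!
= 120 - 48 + 6
= 78

78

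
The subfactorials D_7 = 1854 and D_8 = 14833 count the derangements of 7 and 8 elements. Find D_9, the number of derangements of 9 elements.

133496

D_9 = (9-1)·(D_8 + D_7) = 8·(14833 + 1854) = 8·16687 = 133496.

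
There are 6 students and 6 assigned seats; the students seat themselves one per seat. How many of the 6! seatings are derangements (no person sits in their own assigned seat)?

265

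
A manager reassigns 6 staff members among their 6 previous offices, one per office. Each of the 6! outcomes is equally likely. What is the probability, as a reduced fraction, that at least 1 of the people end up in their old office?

91/144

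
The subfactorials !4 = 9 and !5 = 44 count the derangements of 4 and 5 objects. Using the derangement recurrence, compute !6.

!6 = (6-1)·(!5 + !4) = 5·(44 + 9) = 5·53 = 265.

265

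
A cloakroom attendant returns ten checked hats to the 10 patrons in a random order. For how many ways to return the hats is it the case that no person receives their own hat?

1334961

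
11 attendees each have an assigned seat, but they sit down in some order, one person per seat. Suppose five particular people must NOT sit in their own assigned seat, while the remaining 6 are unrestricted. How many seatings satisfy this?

25022880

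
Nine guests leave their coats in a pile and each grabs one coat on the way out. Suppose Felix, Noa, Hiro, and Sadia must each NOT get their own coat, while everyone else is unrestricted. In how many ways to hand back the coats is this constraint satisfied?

229080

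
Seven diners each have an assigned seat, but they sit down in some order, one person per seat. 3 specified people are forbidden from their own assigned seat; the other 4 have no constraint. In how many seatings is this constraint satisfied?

3216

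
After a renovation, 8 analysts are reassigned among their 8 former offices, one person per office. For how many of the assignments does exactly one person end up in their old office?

14832

Choose which one of the 8 is fixed: C(8,1) = 8.
The remaining 7 must be deranged: !7 = 1854.
Total: 8 × 1854 = 14832.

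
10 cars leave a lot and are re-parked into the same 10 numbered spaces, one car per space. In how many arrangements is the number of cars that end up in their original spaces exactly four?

Pick the 4 fixed positions: C(10,4) = 210 ways.
The remaining 6 must be deranged: !6 = 265.
Total: 210 × 265 = 55650.

55650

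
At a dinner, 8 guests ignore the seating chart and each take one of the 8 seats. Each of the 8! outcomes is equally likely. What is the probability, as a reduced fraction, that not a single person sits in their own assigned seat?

Favorable outcomes: !8 = 14833.
Total outcomes: 8! = 40320.
Probability = 14833/40320 = 2119/5760.

2119/5760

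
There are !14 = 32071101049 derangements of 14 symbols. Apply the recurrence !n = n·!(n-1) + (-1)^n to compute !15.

481066515734

!15 = 15·32071101049 - 1 = 481066515734.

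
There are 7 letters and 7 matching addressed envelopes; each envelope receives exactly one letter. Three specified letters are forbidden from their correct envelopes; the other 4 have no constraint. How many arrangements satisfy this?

3216

Let A_j be the event that the j-th constrained one is fixed. By inclusion-exclusion over the 3 events:
Σ_{j=0}^{3} (-1)^j C(3,j)(7-j)!
= C(3,0)·7! - C(3,1)·6! + C(3,2)·5! - C(3,3)·4!
= 5040 - 2160 + 360 - 24
= 3216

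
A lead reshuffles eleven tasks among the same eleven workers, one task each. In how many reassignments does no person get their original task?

14684570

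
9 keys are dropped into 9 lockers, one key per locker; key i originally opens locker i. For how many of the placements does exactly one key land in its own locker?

Choose which one of the 9 is fixed: C(9,1) = 9.
The remaining 8 must be deranged: !8 = 14833.
Total: 9 × 14833 = 133497.

133497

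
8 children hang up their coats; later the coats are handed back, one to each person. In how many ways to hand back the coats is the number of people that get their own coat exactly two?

Pick the 2 fixed positions: C(8,2) = 28 ways.
The other 6 form a derangement: !6 = 265.
Total: 28 × 265 = 7420.

7420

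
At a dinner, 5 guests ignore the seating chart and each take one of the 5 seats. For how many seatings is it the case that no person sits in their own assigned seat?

Use !n = (n-1)(!(n-1) + !(n-2)).
!5 = 4·(9 + 2) = 4·11 = 44

44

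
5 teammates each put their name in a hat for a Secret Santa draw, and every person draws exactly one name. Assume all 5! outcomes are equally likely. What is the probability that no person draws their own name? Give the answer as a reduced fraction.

Favorable outcomes: !5 = 44.
Total outcomes: 5! = 120.
Probability = 44/120 = 11/30.

11/30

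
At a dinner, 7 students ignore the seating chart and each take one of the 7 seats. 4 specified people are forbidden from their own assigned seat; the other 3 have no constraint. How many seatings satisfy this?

2790

Let A_j be the event that the j-th constrained one is fixed. By inclusion-exclusion over the 4 events:
Σ_{j=0}^{4} (-1)^j C(4,j)(7-j)!
= C(4,0)·7! - C(4,1)·6! + C(4,2)·5! - C(4,3)·4! + C(4,4)·3!
= 5040 - 2880 + 720 - 96 + 6
= 2790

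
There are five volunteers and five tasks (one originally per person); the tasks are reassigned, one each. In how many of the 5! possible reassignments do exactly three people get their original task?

10

Choose which 3 of the 5 are fixed: C(5,3) = 10.
The other 2 form a derangement: !2 = 1.
Total: 10 × 1 = 10.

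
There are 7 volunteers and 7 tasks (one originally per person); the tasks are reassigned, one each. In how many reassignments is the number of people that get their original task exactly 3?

315

Choose which 3 of the 7 are fixed: C(7,3) = 35.
The remaining 4 must be deranged: !4 = 9.
Total: 35 × 9 = 315.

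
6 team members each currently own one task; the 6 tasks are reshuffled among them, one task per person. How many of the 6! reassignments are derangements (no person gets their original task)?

265

The number of derangements of 6 is !6 = Σ_{k=0}^{6} (-1)^k·6!/k!
= 6! - 6!/1! + 6!/2! - 6!/3! + 6!/4! - 6!/5! + 6!/6!
= 720 - 720 + 360 - 120 + 30 - 6 + 1
= 265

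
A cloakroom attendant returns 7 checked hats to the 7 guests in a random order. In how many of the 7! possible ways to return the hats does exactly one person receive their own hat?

1855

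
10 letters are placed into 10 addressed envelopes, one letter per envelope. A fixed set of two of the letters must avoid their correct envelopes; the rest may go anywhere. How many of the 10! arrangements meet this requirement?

2943360

Inclusion-exclusion on the 2 forbidden self-matches:
Σ_{j=0}^{2} (-1)^j C(2,j)(10-j)!
= C(2,0)·10! - C(2,1)·9! + C(2,2)·8!
= 3628800 - 725760 + 40320
= 2943360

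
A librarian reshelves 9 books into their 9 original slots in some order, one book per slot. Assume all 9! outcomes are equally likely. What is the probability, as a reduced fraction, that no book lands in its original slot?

16687/45360

Favorable outcomes: !9 = 133496.
Total outcomes: 9! = 362880.
Probability = 133496/362880 = 16687/45360.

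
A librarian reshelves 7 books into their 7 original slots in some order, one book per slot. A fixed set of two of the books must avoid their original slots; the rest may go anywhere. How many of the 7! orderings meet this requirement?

Let A_j be the event that the j-th constrained one is fixed. By inclusion-exclusion over the 2 events:
Σ_{j=0}^{2} (-1)^j C(2,j)(7-j)!
= C(2,0)·7! - C(2,1)·6! + C(2,2)·5!
= 5040 - 1440 + 120
= 3720

3720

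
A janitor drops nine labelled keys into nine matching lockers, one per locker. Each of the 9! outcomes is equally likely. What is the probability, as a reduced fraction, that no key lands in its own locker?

16687/45360

Favorable outcomes: !9 = 133496.
Total outcomes: 9! = 362880.
Probability = 133496/362880 = 16687/45360.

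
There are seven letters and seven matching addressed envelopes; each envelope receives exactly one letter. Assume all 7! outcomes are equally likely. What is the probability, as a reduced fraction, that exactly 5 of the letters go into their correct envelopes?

1/240

Favorable outcomes: C(7,5)·!2 = 21·1 = 21.
Total outcomes: 7! = 5040.
Probability = 21/5040 = 1/240.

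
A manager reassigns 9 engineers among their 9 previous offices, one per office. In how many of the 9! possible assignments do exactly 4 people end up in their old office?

5544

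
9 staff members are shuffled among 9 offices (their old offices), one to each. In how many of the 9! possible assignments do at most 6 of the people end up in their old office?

Sum C(9,i)·!(9-i) for i = 0..6:
  i=0: C(9,0)·!9 = 1·133496 = 133496
  i=1: C(9,1)·!8 = 9·14833 = 133497
  i=2: C(9,2)·!7 = 36·1854 = 66744
  i=3: C(9,3)·!6 = 84·265 = 22260
  i=4: C(9,4)·!5 = 126·44 = 5544
  i=5: C(9,5)·!4 = 126·9 = 1134
  i=6: C(9,6)·!3 = 84·2 = 168
Total = 362843.

362843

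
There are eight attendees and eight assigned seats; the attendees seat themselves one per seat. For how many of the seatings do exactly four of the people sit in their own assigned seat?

Pick the 4 fixed positions: C(8,4) = 70 ways.
The remaining 4 must be deranged: !4 = 9.
Total: 70 × 9 = 630.

630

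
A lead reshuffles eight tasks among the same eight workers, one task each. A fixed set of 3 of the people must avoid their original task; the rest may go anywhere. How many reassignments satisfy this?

Inclusion-exclusion on the 3 forbidden self-matches:
Σ_{j=0}^{3} (-1)^j C(3,j)(8-j)!
= C(3,0)·8! - C(3,1)·7! + C(3,2)·6! - C(3,3)·5!
= 40320 - 15120 + 2160 - 120
= 27240

27240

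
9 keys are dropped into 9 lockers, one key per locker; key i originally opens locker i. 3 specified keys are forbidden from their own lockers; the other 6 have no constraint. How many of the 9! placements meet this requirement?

256320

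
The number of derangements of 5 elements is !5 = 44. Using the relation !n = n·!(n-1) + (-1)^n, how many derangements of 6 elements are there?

265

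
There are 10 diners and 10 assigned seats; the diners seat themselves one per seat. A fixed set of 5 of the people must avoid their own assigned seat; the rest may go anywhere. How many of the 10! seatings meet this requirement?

2170680

Inclusion-exclusion on the 5 forbidden self-matches:
Σ_{j=0}^{5} (-1)^j C(5,j)(10-j)!
= C(5,0)·10! - C(5,1)·9! + C(5,2)·8! - C(5,3)·7! + C(5,4)·6! - C(5,5)·5!
= 3628800 - 1814400 + 403200 - 50400 + 3600 - 120
= 2170680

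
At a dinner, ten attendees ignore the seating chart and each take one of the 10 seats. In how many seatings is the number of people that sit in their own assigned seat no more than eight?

3628799

# with exactly i fixed is C(10,i)·!(10-i); sum over i=0..8:
  i=0: C(10,0)·!10 = 1·1334961 = 1334961
  i=1: C(10,1)·!9 = 10·133496 = 1334960
  i=2: C(10,2)·!8 = 45·14833 = 667485
  i=3: C(10,3)·!7 = 120·1854 = 222480
  i=4: C(10,4)·!6 = 210·265 = 55650
  i=5: C(10,5)·!5 = 252·44 = 11088
  i=6: C(10,6)·!4 = 210·9 = 1890
  i=7: C(10,7)·!3 = 120·2 = 240
  i=8: C(10,8)·!2 = 45·1 = 45
Total = 3628799.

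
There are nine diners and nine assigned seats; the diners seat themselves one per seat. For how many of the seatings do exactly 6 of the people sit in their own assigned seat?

Choose which 6 of the 9 are fixed: C(9,6) = 84.
The other 3 form a derangement: !3 = 2.
Total: 84 × 2 = 168.

168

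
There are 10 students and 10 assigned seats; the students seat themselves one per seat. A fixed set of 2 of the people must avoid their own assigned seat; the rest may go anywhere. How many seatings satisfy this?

2943360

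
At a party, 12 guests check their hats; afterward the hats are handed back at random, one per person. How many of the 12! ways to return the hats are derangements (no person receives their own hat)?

176214841

The subfactorial !12 = [12!/e] (nearest integer).
12! = 479001600, and 479001600/e ≈ 176214840.93, so !12 = 176214841.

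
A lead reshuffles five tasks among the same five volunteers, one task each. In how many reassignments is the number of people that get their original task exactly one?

45

Choose which one of the 5 is fixed: C(5,1) = 5.
The remaining 4 must be deranged: !4 = 9.
Total: 5 × 9 = 45.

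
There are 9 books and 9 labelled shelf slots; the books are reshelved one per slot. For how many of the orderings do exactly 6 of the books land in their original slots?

168

Pick the 6 fixed positions: C(9,6) = 84 ways.
The other 3 form a derangement: !3 = 2.
Total: 84 × 2 = 168.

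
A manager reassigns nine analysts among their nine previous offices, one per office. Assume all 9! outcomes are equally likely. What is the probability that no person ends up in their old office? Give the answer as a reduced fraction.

16687/45360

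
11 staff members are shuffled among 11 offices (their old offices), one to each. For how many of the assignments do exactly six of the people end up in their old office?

20328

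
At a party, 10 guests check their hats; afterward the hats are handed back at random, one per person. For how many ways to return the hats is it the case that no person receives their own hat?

!10 = 10! · Σ_{k=0}^{10} (-1)^k/k!
= 10! - 10!/1! + 10!/2! - 10!/3! + 10!/4! - 10!/5! + 10!/6! - 10!/7! + 10!/8! - 10!/9! + 10!/10!
= 3628800 - 3628800 + 1814400 - 604800 + 151200 - 30240 + 5040 - 720 + 90 - 10 + 1
= 1334961

1334961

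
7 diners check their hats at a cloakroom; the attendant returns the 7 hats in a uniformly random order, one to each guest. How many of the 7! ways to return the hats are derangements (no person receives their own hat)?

1854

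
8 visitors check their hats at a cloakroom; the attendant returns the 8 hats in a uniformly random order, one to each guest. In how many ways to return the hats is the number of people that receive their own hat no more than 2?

# with exactly i fixed is C(8,i)·!(8-i); sum over i=0..2:
  i=0: C(8,0)·!8 = 1·14833 = 14833
  i=1: C(8,1)·!7 = 8·1854 = 14832
  i=2: C(8,2)·!6 = 28·265 = 7420
Total = 37085.

37085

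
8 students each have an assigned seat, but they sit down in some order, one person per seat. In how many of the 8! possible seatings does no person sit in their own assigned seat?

!8 = 8! · Σ_{k=0}^{8} (-1)^k/k!
= 8! - 8!/1! + 8!/2! - 8!/3! + 8!/4! - 8!/5! + 8!/6! - 8!/7! + 8!/8!
= 40320 - 40320 + 20160 - 6720 + 1680 - 336 + 56 - 8 + 1
= 14833

14833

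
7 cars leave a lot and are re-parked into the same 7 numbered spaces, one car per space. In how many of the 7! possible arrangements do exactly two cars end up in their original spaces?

924

Choose which 2 of the 7 are fixed: C(7,2) = 21.
The remaining 5 must be deranged: !5 = 44.
Total: 21 × 44 = 924.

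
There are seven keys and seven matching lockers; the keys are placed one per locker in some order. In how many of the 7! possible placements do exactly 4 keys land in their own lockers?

70

Pick the 4 fixed positions: C(7,4) = 35 ways.
The remaining 3 must be deranged: !3 = 2.
Total: 35 × 2 = 70.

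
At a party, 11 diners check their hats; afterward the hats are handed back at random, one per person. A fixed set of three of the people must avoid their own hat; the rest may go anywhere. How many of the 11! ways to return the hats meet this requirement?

30078720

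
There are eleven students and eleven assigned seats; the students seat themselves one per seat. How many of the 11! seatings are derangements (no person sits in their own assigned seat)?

14684570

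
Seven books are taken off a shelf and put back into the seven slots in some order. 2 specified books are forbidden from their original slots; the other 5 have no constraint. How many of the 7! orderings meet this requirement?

3720

Inclusion-exclusion on the 2 forbidden self-matches:
Σ_{j=0}^{2} (-1)^j C(2,j)(7-j)!
= C(2,0)·7! - C(2,1)·6! + C(2,2)·5!
= 5040 - 1440 + 120
= 3720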